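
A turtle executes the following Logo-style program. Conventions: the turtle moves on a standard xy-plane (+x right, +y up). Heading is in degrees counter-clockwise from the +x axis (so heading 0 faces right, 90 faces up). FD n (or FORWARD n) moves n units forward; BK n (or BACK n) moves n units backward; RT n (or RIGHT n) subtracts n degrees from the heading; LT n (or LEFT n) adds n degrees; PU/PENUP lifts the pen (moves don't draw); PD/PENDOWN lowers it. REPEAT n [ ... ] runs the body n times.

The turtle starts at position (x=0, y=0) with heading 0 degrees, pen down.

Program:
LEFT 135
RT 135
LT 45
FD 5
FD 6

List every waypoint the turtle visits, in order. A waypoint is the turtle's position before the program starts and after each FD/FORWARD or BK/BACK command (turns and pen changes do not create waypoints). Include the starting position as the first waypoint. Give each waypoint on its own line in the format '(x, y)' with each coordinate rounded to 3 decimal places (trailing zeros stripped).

Answer: (0, 0)
(3.536, 3.536)
(7.778, 7.778)

Derivation:
Executing turtle program step by step:
Start: pos=(0,0), heading=0, pen down
LT 135: heading 0 -> 135
RT 135: heading 135 -> 0
LT 45: heading 0 -> 45
FD 5: (0,0) -> (3.536,3.536) [heading=45, draw]
FD 6: (3.536,3.536) -> (7.778,7.778) [heading=45, draw]
Final: pos=(7.778,7.778), heading=45, 2 segment(s) drawn
Waypoints (3 total):
(0, 0)
(3.536, 3.536)
(7.778, 7.778)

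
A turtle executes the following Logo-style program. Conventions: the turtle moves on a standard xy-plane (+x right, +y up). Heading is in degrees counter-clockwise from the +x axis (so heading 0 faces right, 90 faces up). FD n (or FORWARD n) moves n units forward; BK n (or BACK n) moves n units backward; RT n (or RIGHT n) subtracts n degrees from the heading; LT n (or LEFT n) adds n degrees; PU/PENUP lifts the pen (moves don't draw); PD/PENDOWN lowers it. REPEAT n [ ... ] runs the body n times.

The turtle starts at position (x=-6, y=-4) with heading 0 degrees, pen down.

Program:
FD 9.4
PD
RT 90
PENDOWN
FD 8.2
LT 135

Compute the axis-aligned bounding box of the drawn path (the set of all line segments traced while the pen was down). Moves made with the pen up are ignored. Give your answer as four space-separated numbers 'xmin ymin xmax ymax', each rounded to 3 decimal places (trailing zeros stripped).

Answer: -6 -12.2 3.4 -4

Derivation:
Executing turtle program step by step:
Start: pos=(-6,-4), heading=0, pen down
FD 9.4: (-6,-4) -> (3.4,-4) [heading=0, draw]
PD: pen down
RT 90: heading 0 -> 270
PD: pen down
FD 8.2: (3.4,-4) -> (3.4,-12.2) [heading=270, draw]
LT 135: heading 270 -> 45
Final: pos=(3.4,-12.2), heading=45, 2 segment(s) drawn

Segment endpoints: x in {-6, 3.4, 3.4}, y in {-12.2, -4}
xmin=-6, ymin=-12.2, xmax=3.4, ymax=-4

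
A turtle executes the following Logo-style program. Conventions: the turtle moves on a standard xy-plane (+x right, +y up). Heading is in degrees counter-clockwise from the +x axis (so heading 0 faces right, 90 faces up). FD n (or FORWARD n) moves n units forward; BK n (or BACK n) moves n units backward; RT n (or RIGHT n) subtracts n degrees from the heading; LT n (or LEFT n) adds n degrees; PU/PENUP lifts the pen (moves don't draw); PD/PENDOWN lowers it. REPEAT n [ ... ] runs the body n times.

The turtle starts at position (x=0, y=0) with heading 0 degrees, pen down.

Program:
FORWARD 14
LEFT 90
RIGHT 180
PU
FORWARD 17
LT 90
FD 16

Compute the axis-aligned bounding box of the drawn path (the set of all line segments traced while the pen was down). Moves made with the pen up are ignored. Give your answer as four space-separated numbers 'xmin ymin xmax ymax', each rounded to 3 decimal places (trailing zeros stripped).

Answer: 0 0 14 0

Derivation:
Executing turtle program step by step:
Start: pos=(0,0), heading=0, pen down
FD 14: (0,0) -> (14,0) [heading=0, draw]
LT 90: heading 0 -> 90
RT 180: heading 90 -> 270
PU: pen up
FD 17: (14,0) -> (14,-17) [heading=270, move]
LT 90: heading 270 -> 0
FD 16: (14,-17) -> (30,-17) [heading=0, move]
Final: pos=(30,-17), heading=0, 1 segment(s) drawn

Segment endpoints: x in {0, 14}, y in {0}
xmin=0, ymin=0, xmax=14, ymax=0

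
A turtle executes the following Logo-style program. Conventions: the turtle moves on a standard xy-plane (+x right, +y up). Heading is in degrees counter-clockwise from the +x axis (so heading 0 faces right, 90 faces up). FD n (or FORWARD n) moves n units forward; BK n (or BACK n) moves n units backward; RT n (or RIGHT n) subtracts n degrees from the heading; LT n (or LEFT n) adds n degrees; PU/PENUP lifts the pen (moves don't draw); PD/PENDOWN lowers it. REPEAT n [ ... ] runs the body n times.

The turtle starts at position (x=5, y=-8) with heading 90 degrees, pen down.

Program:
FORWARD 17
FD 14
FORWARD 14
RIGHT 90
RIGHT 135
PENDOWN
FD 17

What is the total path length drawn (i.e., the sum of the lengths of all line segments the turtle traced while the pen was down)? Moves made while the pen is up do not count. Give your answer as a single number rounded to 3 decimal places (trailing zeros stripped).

Answer: 62

Derivation:
Executing turtle program step by step:
Start: pos=(5,-8), heading=90, pen down
FD 17: (5,-8) -> (5,9) [heading=90, draw]
FD 14: (5,9) -> (5,23) [heading=90, draw]
FD 14: (5,23) -> (5,37) [heading=90, draw]
RT 90: heading 90 -> 0
RT 135: heading 0 -> 225
PD: pen down
FD 17: (5,37) -> (-7.021,24.979) [heading=225, draw]
Final: pos=(-7.021,24.979), heading=225, 4 segment(s) drawn

Segment lengths:
  seg 1: (5,-8) -> (5,9), length = 17
  seg 2: (5,9) -> (5,23), length = 14
  seg 3: (5,23) -> (5,37), length = 14
  seg 4: (5,37) -> (-7.021,24.979), length = 17
Total = 62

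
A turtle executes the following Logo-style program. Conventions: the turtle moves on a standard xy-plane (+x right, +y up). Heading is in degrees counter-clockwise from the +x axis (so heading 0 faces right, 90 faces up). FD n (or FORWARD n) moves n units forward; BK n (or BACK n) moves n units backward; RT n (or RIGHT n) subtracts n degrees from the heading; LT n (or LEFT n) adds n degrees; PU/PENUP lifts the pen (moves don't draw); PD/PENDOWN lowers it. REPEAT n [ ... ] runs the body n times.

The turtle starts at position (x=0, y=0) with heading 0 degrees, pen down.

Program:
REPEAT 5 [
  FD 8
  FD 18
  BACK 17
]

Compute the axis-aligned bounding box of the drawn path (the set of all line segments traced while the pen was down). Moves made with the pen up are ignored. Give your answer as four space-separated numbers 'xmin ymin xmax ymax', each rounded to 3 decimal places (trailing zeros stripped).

Executing turtle program step by step:
Start: pos=(0,0), heading=0, pen down
REPEAT 5 [
  -- iteration 1/5 --
  FD 8: (0,0) -> (8,0) [heading=0, draw]
  FD 18: (8,0) -> (26,0) [heading=0, draw]
  BK 17: (26,0) -> (9,0) [heading=0, draw]
  -- iteration 2/5 --
  FD 8: (9,0) -> (17,0) [heading=0, draw]
  FD 18: (17,0) -> (35,0) [heading=0, draw]
  BK 17: (35,0) -> (18,0) [heading=0, draw]
  -- iteration 3/5 --
  FD 8: (18,0) -> (26,0) [heading=0, draw]
  FD 18: (26,0) -> (44,0) [heading=0, draw]
  BK 17: (44,0) -> (27,0) [heading=0, draw]
  -- iteration 4/5 --
  FD 8: (27,0) -> (35,0) [heading=0, draw]
  FD 18: (35,0) -> (53,0) [heading=0, draw]
  BK 17: (53,0) -> (36,0) [heading=0, draw]
  -- iteration 5/5 --
  FD 8: (36,0) -> (44,0) [heading=0, draw]
  FD 18: (44,0) -> (62,0) [heading=0, draw]
  BK 17: (62,0) -> (45,0) [heading=0, draw]
]
Final: pos=(45,0), heading=0, 15 segment(s) drawn

Segment endpoints: x in {0, 8, 9, 17, 18, 26, 27, 35, 36, 44, 45, 53, 62}, y in {0}
xmin=0, ymin=0, xmax=62, ymax=0

Answer: 0 0 62 0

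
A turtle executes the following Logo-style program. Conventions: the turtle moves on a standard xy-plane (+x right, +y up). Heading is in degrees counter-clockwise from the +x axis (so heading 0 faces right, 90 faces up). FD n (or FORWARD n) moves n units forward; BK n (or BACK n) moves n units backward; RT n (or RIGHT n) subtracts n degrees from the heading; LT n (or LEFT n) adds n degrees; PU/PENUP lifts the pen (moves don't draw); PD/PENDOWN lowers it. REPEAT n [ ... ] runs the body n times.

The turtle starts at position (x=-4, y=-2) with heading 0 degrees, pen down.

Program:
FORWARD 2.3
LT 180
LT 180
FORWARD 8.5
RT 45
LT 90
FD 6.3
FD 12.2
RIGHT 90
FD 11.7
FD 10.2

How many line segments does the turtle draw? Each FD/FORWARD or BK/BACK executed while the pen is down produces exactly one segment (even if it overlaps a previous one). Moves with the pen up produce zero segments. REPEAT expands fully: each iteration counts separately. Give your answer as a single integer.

Executing turtle program step by step:
Start: pos=(-4,-2), heading=0, pen down
FD 2.3: (-4,-2) -> (-1.7,-2) [heading=0, draw]
LT 180: heading 0 -> 180
LT 180: heading 180 -> 0
FD 8.5: (-1.7,-2) -> (6.8,-2) [heading=0, draw]
RT 45: heading 0 -> 315
LT 90: heading 315 -> 45
FD 6.3: (6.8,-2) -> (11.255,2.455) [heading=45, draw]
FD 12.2: (11.255,2.455) -> (19.881,11.081) [heading=45, draw]
RT 90: heading 45 -> 315
FD 11.7: (19.881,11.081) -> (28.155,2.808) [heading=315, draw]
FD 10.2: (28.155,2.808) -> (35.367,-4.404) [heading=315, draw]
Final: pos=(35.367,-4.404), heading=315, 6 segment(s) drawn
Segments drawn: 6

Answer: 6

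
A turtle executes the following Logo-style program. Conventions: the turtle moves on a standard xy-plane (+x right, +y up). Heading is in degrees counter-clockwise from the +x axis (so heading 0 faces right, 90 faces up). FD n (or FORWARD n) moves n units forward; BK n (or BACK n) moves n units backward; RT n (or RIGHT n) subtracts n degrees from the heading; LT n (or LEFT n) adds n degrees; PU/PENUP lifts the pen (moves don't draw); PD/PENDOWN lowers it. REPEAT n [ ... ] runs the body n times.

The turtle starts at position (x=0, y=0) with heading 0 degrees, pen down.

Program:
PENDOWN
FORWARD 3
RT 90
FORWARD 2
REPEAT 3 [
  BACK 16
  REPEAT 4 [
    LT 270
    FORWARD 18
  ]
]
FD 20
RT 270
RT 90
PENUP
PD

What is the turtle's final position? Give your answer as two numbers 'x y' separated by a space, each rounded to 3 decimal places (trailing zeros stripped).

Executing turtle program step by step:
Start: pos=(0,0), heading=0, pen down
PD: pen down
FD 3: (0,0) -> (3,0) [heading=0, draw]
RT 90: heading 0 -> 270
FD 2: (3,0) -> (3,-2) [heading=270, draw]
REPEAT 3 [
  -- iteration 1/3 --
  BK 16: (3,-2) -> (3,14) [heading=270, draw]
  REPEAT 4 [
    -- iteration 1/4 --
    LT 270: heading 270 -> 180
    FD 18: (3,14) -> (-15,14) [heading=180, draw]
    -- iteration 2/4 --
    LT 270: heading 180 -> 90
    FD 18: (-15,14) -> (-15,32) [heading=90, draw]
    -- iteration 3/4 --
    LT 270: heading 90 -> 0
    FD 18: (-15,32) -> (3,32) [heading=0, draw]
    -- iteration 4/4 --
    LT 270: heading 0 -> 270
    FD 18: (3,32) -> (3,14) [heading=270, draw]
  ]
  -- iteration 2/3 --
  BK 16: (3,14) -> (3,30) [heading=270, draw]
  REPEAT 4 [
    -- iteration 1/4 --
    LT 270: heading 270 -> 180
    FD 18: (3,30) -> (-15,30) [heading=180, draw]
    -- iteration 2/4 --
    LT 270: heading 180 -> 90
    FD 18: (-15,30) -> (-15,48) [heading=90, draw]
    -- iteration 3/4 --
    LT 270: heading 90 -> 0
    FD 18: (-15,48) -> (3,48) [heading=0, draw]
    -- iteration 4/4 --
    LT 270: heading 0 -> 270
    FD 18: (3,48) -> (3,30) [heading=270, draw]
  ]
  -- iteration 3/3 --
  BK 16: (3,30) -> (3,46) [heading=270, draw]
  REPEAT 4 [
    -- iteration 1/4 --
    LT 270: heading 270 -> 180
    FD 18: (3,46) -> (-15,46) [heading=180, draw]
    -- iteration 2/4 --
    LT 270: heading 180 -> 90
    FD 18: (-15,46) -> (-15,64) [heading=90, draw]
    -- iteration 3/4 --
    LT 270: heading 90 -> 0
    FD 18: (-15,64) -> (3,64) [heading=0, draw]
    -- iteration 4/4 --
    LT 270: heading 0 -> 270
    FD 18: (3,64) -> (3,46) [heading=270, draw]
  ]
]
FD 20: (3,46) -> (3,26) [heading=270, draw]
RT 270: heading 270 -> 0
RT 90: heading 0 -> 270
PU: pen up
PD: pen down
Final: pos=(3,26), heading=270, 18 segment(s) drawn

Answer: 3 26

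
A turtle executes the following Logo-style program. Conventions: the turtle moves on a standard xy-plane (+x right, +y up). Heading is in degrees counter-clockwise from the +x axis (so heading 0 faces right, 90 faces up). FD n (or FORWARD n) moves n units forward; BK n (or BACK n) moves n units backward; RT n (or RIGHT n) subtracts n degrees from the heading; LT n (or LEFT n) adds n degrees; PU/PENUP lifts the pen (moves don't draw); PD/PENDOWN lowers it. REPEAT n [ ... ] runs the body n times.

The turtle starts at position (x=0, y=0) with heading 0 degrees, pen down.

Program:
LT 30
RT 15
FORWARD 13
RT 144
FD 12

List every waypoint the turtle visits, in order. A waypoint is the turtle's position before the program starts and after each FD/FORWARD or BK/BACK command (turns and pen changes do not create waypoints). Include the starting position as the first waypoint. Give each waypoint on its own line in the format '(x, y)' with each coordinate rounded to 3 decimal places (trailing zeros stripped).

Answer: (0, 0)
(12.557, 3.365)
(5.005, -5.961)

Derivation:
Executing turtle program step by step:
Start: pos=(0,0), heading=0, pen down
LT 30: heading 0 -> 30
RT 15: heading 30 -> 15
FD 13: (0,0) -> (12.557,3.365) [heading=15, draw]
RT 144: heading 15 -> 231
FD 12: (12.557,3.365) -> (5.005,-5.961) [heading=231, draw]
Final: pos=(5.005,-5.961), heading=231, 2 segment(s) drawn
Waypoints (3 total):
(0, 0)
(12.557, 3.365)
(5.005, -5.961)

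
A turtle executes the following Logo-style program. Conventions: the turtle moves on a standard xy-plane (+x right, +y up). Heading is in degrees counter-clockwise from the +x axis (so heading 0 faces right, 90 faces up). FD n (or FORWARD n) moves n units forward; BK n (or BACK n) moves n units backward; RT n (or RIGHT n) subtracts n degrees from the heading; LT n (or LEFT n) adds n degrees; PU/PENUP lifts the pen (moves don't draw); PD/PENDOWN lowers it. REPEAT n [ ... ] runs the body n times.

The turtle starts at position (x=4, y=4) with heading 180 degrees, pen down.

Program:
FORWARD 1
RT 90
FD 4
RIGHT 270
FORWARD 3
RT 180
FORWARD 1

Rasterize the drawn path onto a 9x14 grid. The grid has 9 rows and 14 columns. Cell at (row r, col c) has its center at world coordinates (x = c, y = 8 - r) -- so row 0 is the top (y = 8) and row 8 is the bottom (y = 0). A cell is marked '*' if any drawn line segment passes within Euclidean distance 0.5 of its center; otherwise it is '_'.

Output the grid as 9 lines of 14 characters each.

Segment 0: (4,4) -> (3,4)
Segment 1: (3,4) -> (3,8)
Segment 2: (3,8) -> (0,8)
Segment 3: (0,8) -> (1,8)

Answer: ****__________
___*__________
___*__________
___*__________
___**_________
______________
______________
______________
______________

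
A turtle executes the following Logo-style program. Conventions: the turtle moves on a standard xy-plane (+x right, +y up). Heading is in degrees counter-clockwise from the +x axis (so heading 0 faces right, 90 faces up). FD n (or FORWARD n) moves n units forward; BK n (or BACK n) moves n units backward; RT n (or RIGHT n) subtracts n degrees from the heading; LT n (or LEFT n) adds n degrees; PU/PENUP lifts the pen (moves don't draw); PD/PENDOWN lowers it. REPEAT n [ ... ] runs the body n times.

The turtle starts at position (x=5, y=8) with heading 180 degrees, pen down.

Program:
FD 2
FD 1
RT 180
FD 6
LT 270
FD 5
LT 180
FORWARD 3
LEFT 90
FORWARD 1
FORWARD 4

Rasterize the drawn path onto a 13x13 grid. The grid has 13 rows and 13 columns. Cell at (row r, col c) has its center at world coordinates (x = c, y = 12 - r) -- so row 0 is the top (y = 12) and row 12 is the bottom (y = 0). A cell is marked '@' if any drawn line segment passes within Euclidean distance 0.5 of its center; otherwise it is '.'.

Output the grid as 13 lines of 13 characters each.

Answer: .............
.............
.............
.............
..@@@@@@@....
........@....
...@@@@@@....
........@....
........@....
........@....
.............
.............
.............

Derivation:
Segment 0: (5,8) -> (3,8)
Segment 1: (3,8) -> (2,8)
Segment 2: (2,8) -> (8,8)
Segment 3: (8,8) -> (8,3)
Segment 4: (8,3) -> (8,6)
Segment 5: (8,6) -> (7,6)
Segment 6: (7,6) -> (3,6)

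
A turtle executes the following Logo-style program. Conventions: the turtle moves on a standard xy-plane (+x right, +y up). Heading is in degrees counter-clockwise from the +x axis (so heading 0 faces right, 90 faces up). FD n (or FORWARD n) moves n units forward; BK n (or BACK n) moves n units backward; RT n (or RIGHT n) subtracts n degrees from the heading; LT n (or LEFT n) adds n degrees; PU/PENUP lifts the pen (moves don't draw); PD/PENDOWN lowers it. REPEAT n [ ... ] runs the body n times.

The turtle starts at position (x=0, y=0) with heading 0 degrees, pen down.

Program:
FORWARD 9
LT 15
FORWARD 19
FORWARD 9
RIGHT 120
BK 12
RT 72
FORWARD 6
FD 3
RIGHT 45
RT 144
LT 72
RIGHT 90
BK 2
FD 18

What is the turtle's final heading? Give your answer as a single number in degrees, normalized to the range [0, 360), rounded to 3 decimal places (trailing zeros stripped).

Answer: 336

Derivation:
Executing turtle program step by step:
Start: pos=(0,0), heading=0, pen down
FD 9: (0,0) -> (9,0) [heading=0, draw]
LT 15: heading 0 -> 15
FD 19: (9,0) -> (27.353,4.918) [heading=15, draw]
FD 9: (27.353,4.918) -> (36.046,7.247) [heading=15, draw]
RT 120: heading 15 -> 255
BK 12: (36.046,7.247) -> (39.152,18.838) [heading=255, draw]
RT 72: heading 255 -> 183
FD 6: (39.152,18.838) -> (33.16,18.524) [heading=183, draw]
FD 3: (33.16,18.524) -> (30.164,18.367) [heading=183, draw]
RT 45: heading 183 -> 138
RT 144: heading 138 -> 354
LT 72: heading 354 -> 66
RT 90: heading 66 -> 336
BK 2: (30.164,18.367) -> (28.337,19.18) [heading=336, draw]
FD 18: (28.337,19.18) -> (44.781,11.859) [heading=336, draw]
Final: pos=(44.781,11.859), heading=336, 8 segment(s) drawn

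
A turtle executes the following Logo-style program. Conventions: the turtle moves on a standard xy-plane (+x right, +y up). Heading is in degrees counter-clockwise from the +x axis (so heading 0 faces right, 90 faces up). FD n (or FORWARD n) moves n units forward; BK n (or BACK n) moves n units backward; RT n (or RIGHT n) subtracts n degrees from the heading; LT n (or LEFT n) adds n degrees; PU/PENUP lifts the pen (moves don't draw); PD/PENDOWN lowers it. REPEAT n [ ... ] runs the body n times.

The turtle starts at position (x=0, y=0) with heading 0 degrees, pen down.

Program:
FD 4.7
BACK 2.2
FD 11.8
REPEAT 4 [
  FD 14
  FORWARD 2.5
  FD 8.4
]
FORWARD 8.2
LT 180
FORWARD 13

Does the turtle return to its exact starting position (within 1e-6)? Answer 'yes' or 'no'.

Executing turtle program step by step:
Start: pos=(0,0), heading=0, pen down
FD 4.7: (0,0) -> (4.7,0) [heading=0, draw]
BK 2.2: (4.7,0) -> (2.5,0) [heading=0, draw]
FD 11.8: (2.5,0) -> (14.3,0) [heading=0, draw]
REPEAT 4 [
  -- iteration 1/4 --
  FD 14: (14.3,0) -> (28.3,0) [heading=0, draw]
  FD 2.5: (28.3,0) -> (30.8,0) [heading=0, draw]
  FD 8.4: (30.8,0) -> (39.2,0) [heading=0, draw]
  -- iteration 2/4 --
  FD 14: (39.2,0) -> (53.2,0) [heading=0, draw]
  FD 2.5: (53.2,0) -> (55.7,0) [heading=0, draw]
  FD 8.4: (55.7,0) -> (64.1,0) [heading=0, draw]
  -- iteration 3/4 --
  FD 14: (64.1,0) -> (78.1,0) [heading=0, draw]
  FD 2.5: (78.1,0) -> (80.6,0) [heading=0, draw]
  FD 8.4: (80.6,0) -> (89,0) [heading=0, draw]
  -- iteration 4/4 --
  FD 14: (89,0) -> (103,0) [heading=0, draw]
  FD 2.5: (103,0) -> (105.5,0) [heading=0, draw]
  FD 8.4: (105.5,0) -> (113.9,0) [heading=0, draw]
]
FD 8.2: (113.9,0) -> (122.1,0) [heading=0, draw]
LT 180: heading 0 -> 180
FD 13: (122.1,0) -> (109.1,0) [heading=180, draw]
Final: pos=(109.1,0), heading=180, 17 segment(s) drawn

Start position: (0, 0)
Final position: (109.1, 0)
Distance = 109.1; >= 1e-6 -> NOT closed

Answer: no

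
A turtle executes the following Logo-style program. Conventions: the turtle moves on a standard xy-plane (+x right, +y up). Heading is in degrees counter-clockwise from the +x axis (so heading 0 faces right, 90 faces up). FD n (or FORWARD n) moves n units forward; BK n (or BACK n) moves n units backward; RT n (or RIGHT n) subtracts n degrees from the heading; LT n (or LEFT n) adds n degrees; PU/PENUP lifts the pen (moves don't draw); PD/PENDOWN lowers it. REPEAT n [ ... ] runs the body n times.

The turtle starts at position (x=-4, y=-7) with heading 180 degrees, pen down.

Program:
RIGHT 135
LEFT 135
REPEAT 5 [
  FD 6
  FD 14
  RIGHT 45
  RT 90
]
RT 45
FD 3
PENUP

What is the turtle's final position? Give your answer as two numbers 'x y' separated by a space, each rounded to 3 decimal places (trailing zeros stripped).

Executing turtle program step by step:
Start: pos=(-4,-7), heading=180, pen down
RT 135: heading 180 -> 45
LT 135: heading 45 -> 180
REPEAT 5 [
  -- iteration 1/5 --
  FD 6: (-4,-7) -> (-10,-7) [heading=180, draw]
  FD 14: (-10,-7) -> (-24,-7) [heading=180, draw]
  RT 45: heading 180 -> 135
  RT 90: heading 135 -> 45
  -- iteration 2/5 --
  FD 6: (-24,-7) -> (-19.757,-2.757) [heading=45, draw]
  FD 14: (-19.757,-2.757) -> (-9.858,7.142) [heading=45, draw]
  RT 45: heading 45 -> 0
  RT 90: heading 0 -> 270
  -- iteration 3/5 --
  FD 6: (-9.858,7.142) -> (-9.858,1.142) [heading=270, draw]
  FD 14: (-9.858,1.142) -> (-9.858,-12.858) [heading=270, draw]
  RT 45: heading 270 -> 225
  RT 90: heading 225 -> 135
  -- iteration 4/5 --
  FD 6: (-9.858,-12.858) -> (-14.101,-8.615) [heading=135, draw]
  FD 14: (-14.101,-8.615) -> (-24,1.284) [heading=135, draw]
  RT 45: heading 135 -> 90
  RT 90: heading 90 -> 0
  -- iteration 5/5 --
  FD 6: (-24,1.284) -> (-18,1.284) [heading=0, draw]
  FD 14: (-18,1.284) -> (-4,1.284) [heading=0, draw]
  RT 45: heading 0 -> 315
  RT 90: heading 315 -> 225
]
RT 45: heading 225 -> 180
FD 3: (-4,1.284) -> (-7,1.284) [heading=180, draw]
PU: pen up
Final: pos=(-7,1.284), heading=180, 11 segment(s) drawn

Answer: -7 1.284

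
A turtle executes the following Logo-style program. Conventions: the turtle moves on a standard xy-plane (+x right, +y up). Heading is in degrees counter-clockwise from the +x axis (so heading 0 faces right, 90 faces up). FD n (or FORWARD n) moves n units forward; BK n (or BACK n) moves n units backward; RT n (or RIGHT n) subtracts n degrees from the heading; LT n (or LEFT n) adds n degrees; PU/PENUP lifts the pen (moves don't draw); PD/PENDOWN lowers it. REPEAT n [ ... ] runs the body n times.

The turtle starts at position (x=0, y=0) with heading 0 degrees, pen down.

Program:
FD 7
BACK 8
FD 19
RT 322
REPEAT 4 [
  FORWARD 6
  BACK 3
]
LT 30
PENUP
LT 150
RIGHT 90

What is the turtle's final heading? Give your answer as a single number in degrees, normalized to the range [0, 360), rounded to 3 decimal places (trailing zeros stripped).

Answer: 128

Derivation:
Executing turtle program step by step:
Start: pos=(0,0), heading=0, pen down
FD 7: (0,0) -> (7,0) [heading=0, draw]
BK 8: (7,0) -> (-1,0) [heading=0, draw]
FD 19: (-1,0) -> (18,0) [heading=0, draw]
RT 322: heading 0 -> 38
REPEAT 4 [
  -- iteration 1/4 --
  FD 6: (18,0) -> (22.728,3.694) [heading=38, draw]
  BK 3: (22.728,3.694) -> (20.364,1.847) [heading=38, draw]
  -- iteration 2/4 --
  FD 6: (20.364,1.847) -> (25.092,5.541) [heading=38, draw]
  BK 3: (25.092,5.541) -> (22.728,3.694) [heading=38, draw]
  -- iteration 3/4 --
  FD 6: (22.728,3.694) -> (27.456,7.388) [heading=38, draw]
  BK 3: (27.456,7.388) -> (25.092,5.541) [heading=38, draw]
  -- iteration 4/4 --
  FD 6: (25.092,5.541) -> (29.82,9.235) [heading=38, draw]
  BK 3: (29.82,9.235) -> (27.456,7.388) [heading=38, draw]
]
LT 30: heading 38 -> 68
PU: pen up
LT 150: heading 68 -> 218
RT 90: heading 218 -> 128
Final: pos=(27.456,7.388), heading=128, 11 segment(s) drawn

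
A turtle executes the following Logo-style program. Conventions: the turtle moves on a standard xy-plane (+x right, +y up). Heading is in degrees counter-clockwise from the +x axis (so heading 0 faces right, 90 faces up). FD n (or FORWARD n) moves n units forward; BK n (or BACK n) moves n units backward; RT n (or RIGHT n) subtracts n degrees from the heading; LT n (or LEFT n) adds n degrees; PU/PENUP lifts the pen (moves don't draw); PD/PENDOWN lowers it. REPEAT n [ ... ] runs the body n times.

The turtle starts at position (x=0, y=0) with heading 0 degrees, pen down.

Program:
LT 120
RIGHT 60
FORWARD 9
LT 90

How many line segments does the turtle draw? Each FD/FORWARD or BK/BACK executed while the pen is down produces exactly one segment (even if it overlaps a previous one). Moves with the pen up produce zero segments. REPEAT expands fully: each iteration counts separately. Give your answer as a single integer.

Executing turtle program step by step:
Start: pos=(0,0), heading=0, pen down
LT 120: heading 0 -> 120
RT 60: heading 120 -> 60
FD 9: (0,0) -> (4.5,7.794) [heading=60, draw]
LT 90: heading 60 -> 150
Final: pos=(4.5,7.794), heading=150, 1 segment(s) drawn
Segments drawn: 1

Answer: 1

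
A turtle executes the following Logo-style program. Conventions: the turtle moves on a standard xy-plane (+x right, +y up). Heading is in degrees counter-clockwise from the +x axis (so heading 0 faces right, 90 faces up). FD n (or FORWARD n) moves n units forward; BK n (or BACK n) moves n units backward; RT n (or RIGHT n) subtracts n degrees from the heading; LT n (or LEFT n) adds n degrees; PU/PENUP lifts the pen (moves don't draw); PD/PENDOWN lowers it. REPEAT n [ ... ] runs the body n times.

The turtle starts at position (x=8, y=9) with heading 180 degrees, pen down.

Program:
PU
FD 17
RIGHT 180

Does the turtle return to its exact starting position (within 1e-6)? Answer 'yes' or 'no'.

Answer: no

Derivation:
Executing turtle program step by step:
Start: pos=(8,9), heading=180, pen down
PU: pen up
FD 17: (8,9) -> (-9,9) [heading=180, move]
RT 180: heading 180 -> 0
Final: pos=(-9,9), heading=0, 0 segment(s) drawn

Start position: (8, 9)
Final position: (-9, 9)
Distance = 17; >= 1e-6 -> NOT closed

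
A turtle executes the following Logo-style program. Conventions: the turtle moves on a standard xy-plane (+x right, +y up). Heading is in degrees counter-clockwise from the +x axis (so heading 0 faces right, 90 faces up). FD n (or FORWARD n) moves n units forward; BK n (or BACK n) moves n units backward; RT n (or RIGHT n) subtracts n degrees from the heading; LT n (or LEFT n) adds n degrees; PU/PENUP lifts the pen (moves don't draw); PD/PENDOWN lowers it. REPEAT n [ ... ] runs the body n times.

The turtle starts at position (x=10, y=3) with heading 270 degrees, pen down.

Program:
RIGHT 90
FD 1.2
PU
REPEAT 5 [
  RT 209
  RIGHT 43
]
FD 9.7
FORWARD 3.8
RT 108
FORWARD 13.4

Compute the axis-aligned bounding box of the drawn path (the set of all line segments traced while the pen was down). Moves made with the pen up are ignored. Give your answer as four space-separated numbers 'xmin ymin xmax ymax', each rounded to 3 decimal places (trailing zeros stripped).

Answer: 8.8 3 10 3

Derivation:
Executing turtle program step by step:
Start: pos=(10,3), heading=270, pen down
RT 90: heading 270 -> 180
FD 1.2: (10,3) -> (8.8,3) [heading=180, draw]
PU: pen up
REPEAT 5 [
  -- iteration 1/5 --
  RT 209: heading 180 -> 331
  RT 43: heading 331 -> 288
  -- iteration 2/5 --
  RT 209: heading 288 -> 79
  RT 43: heading 79 -> 36
  -- iteration 3/5 --
  RT 209: heading 36 -> 187
  RT 43: heading 187 -> 144
  -- iteration 4/5 --
  RT 209: heading 144 -> 295
  RT 43: heading 295 -> 252
  -- iteration 5/5 --
  RT 209: heading 252 -> 43
  RT 43: heading 43 -> 0
]
FD 9.7: (8.8,3) -> (18.5,3) [heading=0, move]
FD 3.8: (18.5,3) -> (22.3,3) [heading=0, move]
RT 108: heading 0 -> 252
FD 13.4: (22.3,3) -> (18.159,-9.744) [heading=252, move]
Final: pos=(18.159,-9.744), heading=252, 1 segment(s) drawn

Segment endpoints: x in {8.8, 10}, y in {3}
xmin=8.8, ymin=3, xmax=10, ymax=3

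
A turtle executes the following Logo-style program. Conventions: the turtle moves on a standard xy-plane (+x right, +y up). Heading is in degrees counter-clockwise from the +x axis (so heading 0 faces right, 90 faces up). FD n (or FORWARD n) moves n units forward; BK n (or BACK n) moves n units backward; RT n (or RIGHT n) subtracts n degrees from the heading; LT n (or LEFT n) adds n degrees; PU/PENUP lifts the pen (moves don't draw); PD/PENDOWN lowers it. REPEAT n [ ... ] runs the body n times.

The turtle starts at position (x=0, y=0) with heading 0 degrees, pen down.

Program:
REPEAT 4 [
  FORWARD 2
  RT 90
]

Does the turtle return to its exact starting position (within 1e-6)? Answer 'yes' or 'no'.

Answer: yes

Derivation:
Executing turtle program step by step:
Start: pos=(0,0), heading=0, pen down
REPEAT 4 [
  -- iteration 1/4 --
  FD 2: (0,0) -> (2,0) [heading=0, draw]
  RT 90: heading 0 -> 270
  -- iteration 2/4 --
  FD 2: (2,0) -> (2,-2) [heading=270, draw]
  RT 90: heading 270 -> 180
  -- iteration 3/4 --
  FD 2: (2,-2) -> (0,-2) [heading=180, draw]
  RT 90: heading 180 -> 90
  -- iteration 4/4 --
  FD 2: (0,-2) -> (0,0) [heading=90, draw]
  RT 90: heading 90 -> 0
]
Final: pos=(0,0), heading=0, 4 segment(s) drawn

Start position: (0, 0)
Final position: (0, 0)
Distance = 0; < 1e-6 -> CLOSED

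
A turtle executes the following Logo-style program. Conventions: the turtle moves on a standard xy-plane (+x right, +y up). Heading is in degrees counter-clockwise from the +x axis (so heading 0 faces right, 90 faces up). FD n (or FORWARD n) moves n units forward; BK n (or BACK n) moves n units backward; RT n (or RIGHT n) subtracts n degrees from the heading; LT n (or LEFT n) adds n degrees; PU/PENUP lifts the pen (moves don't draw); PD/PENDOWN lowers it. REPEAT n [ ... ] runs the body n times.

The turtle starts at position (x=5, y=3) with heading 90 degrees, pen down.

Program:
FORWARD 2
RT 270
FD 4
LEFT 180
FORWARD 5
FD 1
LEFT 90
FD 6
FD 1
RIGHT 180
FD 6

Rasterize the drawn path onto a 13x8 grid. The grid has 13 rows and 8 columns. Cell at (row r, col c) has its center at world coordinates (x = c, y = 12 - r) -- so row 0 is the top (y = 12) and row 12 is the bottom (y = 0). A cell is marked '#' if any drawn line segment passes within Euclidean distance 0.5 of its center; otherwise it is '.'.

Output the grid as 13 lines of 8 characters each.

Segment 0: (5,3) -> (5,5)
Segment 1: (5,5) -> (1,5)
Segment 2: (1,5) -> (6,5)
Segment 3: (6,5) -> (7,5)
Segment 4: (7,5) -> (7,11)
Segment 5: (7,11) -> (7,12)
Segment 6: (7,12) -> (7,6)

Answer: .......#
.......#
.......#
.......#
.......#
.......#
.......#
.#######
.....#..
.....#..
........
........
........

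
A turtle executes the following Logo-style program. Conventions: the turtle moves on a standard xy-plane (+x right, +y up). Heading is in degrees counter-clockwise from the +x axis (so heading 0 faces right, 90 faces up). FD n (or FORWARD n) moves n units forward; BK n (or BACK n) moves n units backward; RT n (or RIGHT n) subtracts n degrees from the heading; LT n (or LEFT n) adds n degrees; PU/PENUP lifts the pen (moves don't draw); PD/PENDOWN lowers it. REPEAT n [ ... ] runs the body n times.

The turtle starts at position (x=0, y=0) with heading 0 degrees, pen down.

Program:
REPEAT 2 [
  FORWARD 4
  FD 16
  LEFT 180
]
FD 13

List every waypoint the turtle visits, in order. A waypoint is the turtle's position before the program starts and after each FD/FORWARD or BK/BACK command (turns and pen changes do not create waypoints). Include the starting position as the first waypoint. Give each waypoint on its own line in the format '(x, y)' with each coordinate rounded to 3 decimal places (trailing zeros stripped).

Executing turtle program step by step:
Start: pos=(0,0), heading=0, pen down
REPEAT 2 [
  -- iteration 1/2 --
  FD 4: (0,0) -> (4,0) [heading=0, draw]
  FD 16: (4,0) -> (20,0) [heading=0, draw]
  LT 180: heading 0 -> 180
  -- iteration 2/2 --
  FD 4: (20,0) -> (16,0) [heading=180, draw]
  FD 16: (16,0) -> (0,0) [heading=180, draw]
  LT 180: heading 180 -> 0
]
FD 13: (0,0) -> (13,0) [heading=0, draw]
Final: pos=(13,0), heading=0, 5 segment(s) drawn
Waypoints (6 total):
(0, 0)
(4, 0)
(20, 0)
(16, 0)
(0, 0)
(13, 0)

Answer: (0, 0)
(4, 0)
(20, 0)
(16, 0)
(0, 0)
(13, 0)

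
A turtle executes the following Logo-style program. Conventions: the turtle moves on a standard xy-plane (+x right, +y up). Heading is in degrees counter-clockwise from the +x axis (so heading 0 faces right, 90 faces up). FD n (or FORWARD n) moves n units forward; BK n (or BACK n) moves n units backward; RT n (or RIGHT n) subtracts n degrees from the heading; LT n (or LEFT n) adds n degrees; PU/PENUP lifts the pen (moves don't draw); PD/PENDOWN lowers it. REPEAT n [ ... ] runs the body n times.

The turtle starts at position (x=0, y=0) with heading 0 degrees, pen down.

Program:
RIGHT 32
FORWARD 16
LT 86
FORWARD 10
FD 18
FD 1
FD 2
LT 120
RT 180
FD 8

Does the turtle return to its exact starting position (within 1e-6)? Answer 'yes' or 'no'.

Executing turtle program step by step:
Start: pos=(0,0), heading=0, pen down
RT 32: heading 0 -> 328
FD 16: (0,0) -> (13.569,-8.479) [heading=328, draw]
LT 86: heading 328 -> 54
FD 10: (13.569,-8.479) -> (19.447,-0.389) [heading=54, draw]
FD 18: (19.447,-0.389) -> (30.027,14.174) [heading=54, draw]
FD 1: (30.027,14.174) -> (30.615,14.983) [heading=54, draw]
FD 2: (30.615,14.983) -> (31.79,16.601) [heading=54, draw]
LT 120: heading 54 -> 174
RT 180: heading 174 -> 354
FD 8: (31.79,16.601) -> (39.746,15.765) [heading=354, draw]
Final: pos=(39.746,15.765), heading=354, 6 segment(s) drawn

Start position: (0, 0)
Final position: (39.746, 15.765)
Distance = 42.759; >= 1e-6 -> NOT closed

Answer: no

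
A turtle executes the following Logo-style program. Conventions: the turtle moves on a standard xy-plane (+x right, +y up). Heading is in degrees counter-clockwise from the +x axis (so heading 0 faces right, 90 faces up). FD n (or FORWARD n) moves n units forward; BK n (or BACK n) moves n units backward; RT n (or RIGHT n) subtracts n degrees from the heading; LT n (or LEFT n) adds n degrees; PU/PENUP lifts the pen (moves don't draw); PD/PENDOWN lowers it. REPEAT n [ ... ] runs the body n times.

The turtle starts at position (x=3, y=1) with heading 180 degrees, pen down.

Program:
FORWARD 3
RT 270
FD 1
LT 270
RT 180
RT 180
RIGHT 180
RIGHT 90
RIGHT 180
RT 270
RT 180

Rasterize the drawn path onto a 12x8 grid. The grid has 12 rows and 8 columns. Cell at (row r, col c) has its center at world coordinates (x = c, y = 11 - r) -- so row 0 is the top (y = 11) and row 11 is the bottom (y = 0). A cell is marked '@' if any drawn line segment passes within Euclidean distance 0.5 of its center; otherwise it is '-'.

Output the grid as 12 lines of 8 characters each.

Segment 0: (3,1) -> (0,1)
Segment 1: (0,1) -> (0,0)

Answer: --------
--------
--------
--------
--------
--------
--------
--------
--------
--------
@@@@----
@-------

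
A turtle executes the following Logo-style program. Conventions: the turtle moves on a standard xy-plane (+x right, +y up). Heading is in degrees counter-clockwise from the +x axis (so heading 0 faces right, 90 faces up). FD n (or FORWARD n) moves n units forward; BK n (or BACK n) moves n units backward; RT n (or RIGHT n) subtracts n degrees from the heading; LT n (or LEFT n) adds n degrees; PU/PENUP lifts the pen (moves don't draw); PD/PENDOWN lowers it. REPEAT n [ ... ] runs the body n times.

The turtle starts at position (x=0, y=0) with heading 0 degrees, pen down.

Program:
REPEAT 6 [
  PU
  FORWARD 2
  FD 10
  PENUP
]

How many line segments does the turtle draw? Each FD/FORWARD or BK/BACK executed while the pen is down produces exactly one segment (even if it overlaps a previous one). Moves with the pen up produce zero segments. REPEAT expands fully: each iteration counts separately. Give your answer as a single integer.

Answer: 0

Derivation:
Executing turtle program step by step:
Start: pos=(0,0), heading=0, pen down
REPEAT 6 [
  -- iteration 1/6 --
  PU: pen up
  FD 2: (0,0) -> (2,0) [heading=0, move]
  FD 10: (2,0) -> (12,0) [heading=0, move]
  PU: pen up
  -- iteration 2/6 --
  PU: pen up
  FD 2: (12,0) -> (14,0) [heading=0, move]
  FD 10: (14,0) -> (24,0) [heading=0, move]
  PU: pen up
  -- iteration 3/6 --
  PU: pen up
  FD 2: (24,0) -> (26,0) [heading=0, move]
  FD 10: (26,0) -> (36,0) [heading=0, move]
  PU: pen up
  -- iteration 4/6 --
  PU: pen up
  FD 2: (36,0) -> (38,0) [heading=0, move]
  FD 10: (38,0) -> (48,0) [heading=0, move]
  PU: pen up
  -- iteration 5/6 --
  PU: pen up
  FD 2: (48,0) -> (50,0) [heading=0, move]
  FD 10: (50,0) -> (60,0) [heading=0, move]
  PU: pen up
  -- iteration 6/6 --
  PU: pen up
  FD 2: (60,0) -> (62,0) [heading=0, move]
  FD 10: (62,0) -> (72,0) [heading=0, move]
  PU: pen up
]
Final: pos=(72,0), heading=0, 0 segment(s) drawn
Segments drawn: 0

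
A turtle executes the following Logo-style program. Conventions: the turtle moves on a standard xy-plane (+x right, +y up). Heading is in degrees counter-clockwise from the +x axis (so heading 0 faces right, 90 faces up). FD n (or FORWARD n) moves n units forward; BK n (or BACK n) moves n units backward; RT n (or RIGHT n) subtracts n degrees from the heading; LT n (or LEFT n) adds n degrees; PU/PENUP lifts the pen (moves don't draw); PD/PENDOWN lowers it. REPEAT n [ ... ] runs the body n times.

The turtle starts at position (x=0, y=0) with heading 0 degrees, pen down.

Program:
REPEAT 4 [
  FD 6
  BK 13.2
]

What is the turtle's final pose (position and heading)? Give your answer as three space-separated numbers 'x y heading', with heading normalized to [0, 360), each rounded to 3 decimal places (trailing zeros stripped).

Answer: -28.8 0 0

Derivation:
Executing turtle program step by step:
Start: pos=(0,0), heading=0, pen down
REPEAT 4 [
  -- iteration 1/4 --
  FD 6: (0,0) -> (6,0) [heading=0, draw]
  BK 13.2: (6,0) -> (-7.2,0) [heading=0, draw]
  -- iteration 2/4 --
  FD 6: (-7.2,0) -> (-1.2,0) [heading=0, draw]
  BK 13.2: (-1.2,0) -> (-14.4,0) [heading=0, draw]
  -- iteration 3/4 --
  FD 6: (-14.4,0) -> (-8.4,0) [heading=0, draw]
  BK 13.2: (-8.4,0) -> (-21.6,0) [heading=0, draw]
  -- iteration 4/4 --
  FD 6: (-21.6,0) -> (-15.6,0) [heading=0, draw]
  BK 13.2: (-15.6,0) -> (-28.8,0) [heading=0, draw]
]
Final: pos=(-28.8,0), heading=0, 8 segment(s) drawn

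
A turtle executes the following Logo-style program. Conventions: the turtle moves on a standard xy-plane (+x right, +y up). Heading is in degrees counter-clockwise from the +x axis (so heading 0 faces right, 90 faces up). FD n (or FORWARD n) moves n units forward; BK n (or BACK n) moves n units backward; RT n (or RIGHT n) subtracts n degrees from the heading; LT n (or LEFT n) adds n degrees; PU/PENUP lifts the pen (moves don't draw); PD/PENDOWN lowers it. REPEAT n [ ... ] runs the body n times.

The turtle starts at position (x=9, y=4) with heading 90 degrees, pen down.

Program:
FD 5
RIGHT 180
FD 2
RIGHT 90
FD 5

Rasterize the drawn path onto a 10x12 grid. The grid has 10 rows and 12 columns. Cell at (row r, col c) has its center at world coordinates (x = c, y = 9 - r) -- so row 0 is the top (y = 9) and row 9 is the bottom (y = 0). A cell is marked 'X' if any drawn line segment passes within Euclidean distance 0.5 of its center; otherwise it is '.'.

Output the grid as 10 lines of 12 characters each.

Answer: .........X..
.........X..
....XXXXXX..
.........X..
.........X..
.........X..
............
............
............
............

Derivation:
Segment 0: (9,4) -> (9,9)
Segment 1: (9,9) -> (9,7)
Segment 2: (9,7) -> (4,7)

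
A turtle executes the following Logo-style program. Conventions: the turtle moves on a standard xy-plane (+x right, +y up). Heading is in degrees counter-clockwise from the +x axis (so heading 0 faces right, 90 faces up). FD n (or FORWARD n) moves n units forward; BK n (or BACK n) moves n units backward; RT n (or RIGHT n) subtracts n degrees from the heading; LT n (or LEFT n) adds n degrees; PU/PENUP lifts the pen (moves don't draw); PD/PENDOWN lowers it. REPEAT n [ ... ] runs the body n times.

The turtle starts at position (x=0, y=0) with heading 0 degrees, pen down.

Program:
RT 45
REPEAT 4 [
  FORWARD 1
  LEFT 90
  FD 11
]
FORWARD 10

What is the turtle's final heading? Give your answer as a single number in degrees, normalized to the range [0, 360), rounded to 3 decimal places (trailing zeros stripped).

Answer: 315

Derivation:
Executing turtle program step by step:
Start: pos=(0,0), heading=0, pen down
RT 45: heading 0 -> 315
REPEAT 4 [
  -- iteration 1/4 --
  FD 1: (0,0) -> (0.707,-0.707) [heading=315, draw]
  LT 90: heading 315 -> 45
  FD 11: (0.707,-0.707) -> (8.485,7.071) [heading=45, draw]
  -- iteration 2/4 --
  FD 1: (8.485,7.071) -> (9.192,7.778) [heading=45, draw]
  LT 90: heading 45 -> 135
  FD 11: (9.192,7.778) -> (1.414,15.556) [heading=135, draw]
  -- iteration 3/4 --
  FD 1: (1.414,15.556) -> (0.707,16.263) [heading=135, draw]
  LT 90: heading 135 -> 225
  FD 11: (0.707,16.263) -> (-7.071,8.485) [heading=225, draw]
  -- iteration 4/4 --
  FD 1: (-7.071,8.485) -> (-7.778,7.778) [heading=225, draw]
  LT 90: heading 225 -> 315
  FD 11: (-7.778,7.778) -> (0,0) [heading=315, draw]
]
FD 10: (0,0) -> (7.071,-7.071) [heading=315, draw]
Final: pos=(7.071,-7.071), heading=315, 9 segment(s) drawn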